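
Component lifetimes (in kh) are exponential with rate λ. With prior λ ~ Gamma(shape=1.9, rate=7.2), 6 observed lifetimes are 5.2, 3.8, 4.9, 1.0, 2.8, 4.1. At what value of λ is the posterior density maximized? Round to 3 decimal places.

Σ times = 21.8. Posterior: Gamma(shape = 1.9+6 = 7.9, rate = 7.2+21.8 = 29.0).
Mode = (α−1)/β = 6.9/29.0 = 0.238.
Mean = α/β = 7.9/29.0 = 0.272.
This is the posterior mode — the MAP estimate.

0.238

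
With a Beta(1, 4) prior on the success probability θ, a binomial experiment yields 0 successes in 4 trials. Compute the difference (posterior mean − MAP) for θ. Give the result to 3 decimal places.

Posterior: Beta(1+0, 4+4) = Beta(1, 8).
Since α = 1 ≤ 1 and β > 1, the Beta density is monotone decreasing on [0,1]; the mode is at 0.
Mean = 1/(1+8) = 0.111.
Difference = 0.111 − 0.000 = 0.111.
The posterior is right-skewed, so the mean exceeds the mode.

0.111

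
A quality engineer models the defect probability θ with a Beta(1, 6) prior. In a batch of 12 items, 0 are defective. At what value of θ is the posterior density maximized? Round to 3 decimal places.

Posterior: Beta(1+0, 6+12) = Beta(1, 18).
Since α = 1 ≤ 1 and β > 1, the Beta density is monotone decreasing on [0,1]; the mode is at 0.
Mean = 1/(1+18) = 0.053.
This is the posterior mode — the MAP estimate.

0.000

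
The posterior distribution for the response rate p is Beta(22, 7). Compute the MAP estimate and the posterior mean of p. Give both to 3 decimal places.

Mode = (22−1)/(22+7−2) = 21/27 = 0.778.
Mean = 22/(22+7) = 22/29 = 0.759.
Left-skewed posterior ⇒ mean < mode.

MAP estimate = 0.778, posterior mean = 0.759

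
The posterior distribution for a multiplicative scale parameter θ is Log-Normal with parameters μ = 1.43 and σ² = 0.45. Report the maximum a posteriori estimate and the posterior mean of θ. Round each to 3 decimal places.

Mode = exp(μ − σ²) = exp(0.98) = 2.664.
Mean = exp(μ + σ²/2) = exp(1.655) = 5.233.

θ_MAP = 2.664, E[θ|data] = 5.233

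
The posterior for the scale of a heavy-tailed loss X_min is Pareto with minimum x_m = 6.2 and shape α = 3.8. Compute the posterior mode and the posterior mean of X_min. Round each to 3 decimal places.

MAP = 6.200; posterior mean = 8.414

The Pareto density is strictly decreasing on [x_m, ∞), so the mode is x_m = 6.200.
Mean = α·x_m/(α−1) = 3.8·6.2/2.8 = 8.414.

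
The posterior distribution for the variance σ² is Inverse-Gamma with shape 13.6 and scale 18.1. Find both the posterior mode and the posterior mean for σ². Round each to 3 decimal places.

Mode = β/(α+1) = 18.1/14.6 = 1.240.
Mean = β/(α−1) = 18.1/12.6 = 1.437.
The posterior is right-skewed, so the mean exceeds the mode.

MAP = 1.240; posterior mean = 1.437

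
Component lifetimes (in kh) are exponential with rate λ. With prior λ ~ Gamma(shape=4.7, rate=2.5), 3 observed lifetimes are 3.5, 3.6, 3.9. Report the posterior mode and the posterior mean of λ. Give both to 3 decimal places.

MAP = 0.496; posterior mean = 0.570

Σ times = 11.0. Posterior: Gamma(shape = 4.7+3 = 7.7, rate = 2.5+11.0 = 13.5).
Mode = (α−1)/β = 6.7/13.5 = 0.496.
Mean = α/β = 7.7/13.5 = 0.570.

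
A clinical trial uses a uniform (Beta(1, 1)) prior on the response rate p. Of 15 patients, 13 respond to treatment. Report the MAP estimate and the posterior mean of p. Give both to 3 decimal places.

MAP = 0.867, posterior mean = 0.824

Posterior: Beta(1+13, 1+2) = Beta(14, 3).
Mode = (14−1)/(14+3−2) = 13/15 = 0.867.
With a flat prior the MAP equals the MLE, 13/15.
Mean = 14/(14+3) = 14/17 = 0.824.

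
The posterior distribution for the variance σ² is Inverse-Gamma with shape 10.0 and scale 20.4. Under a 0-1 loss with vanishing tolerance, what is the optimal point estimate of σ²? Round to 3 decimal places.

Mode = β/(α+1) = 20.4/11.0 = 1.855.
Mean = β/(α−1) = 20.4/9.0 = 2.267.
This is the posterior mode — the MAP estimate.

1.855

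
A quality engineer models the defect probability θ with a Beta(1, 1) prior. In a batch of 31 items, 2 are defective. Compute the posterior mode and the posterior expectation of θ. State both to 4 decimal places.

Posterior: Beta(1+2, 1+29) = Beta(3, 30).
Mode = (3−1)/(3+30−2) = 2/31 = 0.0645.
With a flat prior the MAP equals the MLE, 2/31.
Mean = 3/(3+30) = 3/33 = 0.0909.

MAP = 0.0645; posterior mean = 0.0909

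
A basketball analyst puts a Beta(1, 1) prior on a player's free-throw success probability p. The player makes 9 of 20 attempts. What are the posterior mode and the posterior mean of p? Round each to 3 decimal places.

MAP: 0.450. Posterior mean: 0.455.

Posterior: Beta(1+9, 1+11) = Beta(10, 12).
Mode = (10−1)/(10+12−2) = 9/20 = 0.450.
With a flat prior the MAP equals the MLE, 9/20.
Mean = 10/(10+12) = 10/22 = 0.455.
Right-skewed posterior ⇒ mode < mean.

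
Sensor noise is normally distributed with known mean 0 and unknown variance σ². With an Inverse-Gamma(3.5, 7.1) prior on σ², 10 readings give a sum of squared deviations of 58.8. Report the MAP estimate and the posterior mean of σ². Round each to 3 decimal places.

MAP = 3.842, posterior mean = 4.867

Posterior: Inverse-Gamma(shape = 3.5+10/2 = 8.5, scale = 7.1+58.8/2 = 36.5).
Mode = β/(α+1) = 36.5/9.5 = 3.842.
Mean = β/(α−1) = 36.5/7.5 = 4.867.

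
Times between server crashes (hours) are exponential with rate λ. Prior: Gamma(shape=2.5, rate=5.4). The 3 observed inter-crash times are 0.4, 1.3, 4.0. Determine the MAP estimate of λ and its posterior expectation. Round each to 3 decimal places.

Σ times = 5.7. Posterior: Gamma(shape = 2.5+3 = 5.5, rate = 5.4+5.7 = 11.1).
Mode = (α−1)/β = 4.5/11.1 = 0.405.
Mean = α/β = 5.5/11.1 = 0.495.
Mean > mode: the posterior has a right tail.

MAP: 0.405. Posterior mean: 0.495.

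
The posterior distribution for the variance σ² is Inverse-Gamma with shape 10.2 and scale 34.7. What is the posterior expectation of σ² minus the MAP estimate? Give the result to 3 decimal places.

Mode = β/(α+1) = 34.7/11.2 = 3.098.
Mean = β/(α−1) = 34.7/9.2 = 3.772.
Difference = 3.772 − 3.098 = 0.674.
Right-skewed posterior ⇒ mode < mean.

0.674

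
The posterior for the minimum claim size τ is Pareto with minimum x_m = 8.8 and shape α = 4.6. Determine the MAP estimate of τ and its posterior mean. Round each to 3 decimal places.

The Pareto density is strictly decreasing on [x_m, ∞), so the mode is x_m = 8.800.
Mean = α·x_m/(α−1) = 4.6·8.8/3.6 = 11.244.

MAP = 8.800, posterior mean = 11.244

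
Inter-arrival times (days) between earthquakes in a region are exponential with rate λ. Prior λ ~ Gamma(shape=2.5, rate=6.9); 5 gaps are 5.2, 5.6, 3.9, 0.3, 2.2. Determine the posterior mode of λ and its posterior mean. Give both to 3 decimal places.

Σ times = 17.2. Posterior: Gamma(shape = 2.5+5 = 7.5, rate = 6.9+17.2 = 24.1).
Mode = (α−1)/β = 6.5/24.1 = 0.270.
Mean = α/β = 7.5/24.1 = 0.311.

MAP: 0.270. Posterior mean: 0.311.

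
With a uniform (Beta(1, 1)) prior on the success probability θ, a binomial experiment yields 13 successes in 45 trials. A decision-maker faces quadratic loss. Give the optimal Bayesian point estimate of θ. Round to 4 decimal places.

0.2979

Posterior: Beta(1+13, 1+32) = Beta(14, 33).
Mode = (14−1)/(14+33−2) = 13/45 = 0.2889.
With a flat prior the MAP equals the MLE, 13/45.
Mean = 14/(14+33) = 14/47 = 0.2979.
Quadratic loss ⇒ the optimal estimator is the posterior mean.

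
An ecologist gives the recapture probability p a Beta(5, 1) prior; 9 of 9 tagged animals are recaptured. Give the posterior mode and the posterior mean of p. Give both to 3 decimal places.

p_MAP = 1.000, E[p|data] = 0.933

Posterior: Beta(5+9, 1+0) = Beta(14, 1).
Since β = 1 ≤ 1 and α > 1, the Beta density is monotone increasing on [0,1]; the mode is at 1.
Mean = 14/(14+1) = 0.933.
The mean is pulled below the mode by the posterior's left skew.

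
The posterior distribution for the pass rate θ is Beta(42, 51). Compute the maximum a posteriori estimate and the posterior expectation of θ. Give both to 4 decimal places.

MAP = 0.4505, posterior mean = 0.4516

Mode = (42−1)/(42+51−2) = 41/91 = 0.4505.
Mean = 42/(42+51) = 42/93 = 0.4516.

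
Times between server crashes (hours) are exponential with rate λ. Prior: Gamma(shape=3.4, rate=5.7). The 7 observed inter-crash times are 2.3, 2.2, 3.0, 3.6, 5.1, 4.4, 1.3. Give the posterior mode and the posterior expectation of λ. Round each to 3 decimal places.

λ_MAP = 0.341, E[λ|data] = 0.377

Σ times = 21.9. Posterior: Gamma(shape = 3.4+7 = 10.4, rate = 5.7+21.9 = 27.6).
Mode = (α−1)/β = 9.4/27.6 = 0.341.
Mean = α/β = 10.4/27.6 = 0.377.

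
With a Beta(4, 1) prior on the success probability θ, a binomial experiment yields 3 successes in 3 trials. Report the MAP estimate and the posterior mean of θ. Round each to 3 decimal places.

MAP: 1.000. Posterior mean: 0.875.

Posterior: Beta(4+3, 1+0) = Beta(7, 1).
Since β = 1 ≤ 1 and α > 1, the Beta density is monotone increasing on [0,1]; the mode is at 1.
Mean = 7/(7+1) = 0.875.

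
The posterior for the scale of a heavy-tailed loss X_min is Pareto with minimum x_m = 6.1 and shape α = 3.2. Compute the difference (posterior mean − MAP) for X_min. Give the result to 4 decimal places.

2.7727

The Pareto density is strictly decreasing on [x_m, ∞), so the mode is x_m = 6.1000.
Mean = α·x_m/(α−1) = 3.2·6.1/2.2 = 8.8727.
Difference = 8.8727 − 6.1000 = 2.7727.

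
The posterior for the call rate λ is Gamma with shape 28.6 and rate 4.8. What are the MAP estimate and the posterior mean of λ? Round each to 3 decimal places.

Mode = (α−1)/β = 27.6/4.8 = 5.750.
Mean = α/β = 28.6/4.8 = 5.958.
The posterior is right-skewed, so the mean exceeds the mode.

λ_MAP = 5.750, E[λ|data] = 5.958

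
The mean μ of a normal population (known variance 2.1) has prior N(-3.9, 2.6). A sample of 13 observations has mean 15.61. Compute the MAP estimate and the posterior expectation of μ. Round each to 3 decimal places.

Posterior for μ is Normal. Precision-weighted mean: (1/2.6·-3.9 + 13/2.1·15.61) / (1/2.6 + 13/2.1) = 14.469.
A Normal posterior is symmetric, so mode = mean.

MAP = 14.469, posterior mean = 14.469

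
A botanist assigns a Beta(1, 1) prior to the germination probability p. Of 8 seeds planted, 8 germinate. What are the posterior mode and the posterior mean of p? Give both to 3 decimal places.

MAP = 1.000; posterior mean = 0.900

Posterior: Beta(1+8, 1+0) = Beta(9, 1).
Since β = 1 ≤ 1 and α > 1, the Beta density is monotone increasing on [0,1]; the mode is at 1.
Mean = 9/(9+1) = 0.900.
The posterior is left-skewed, so the mode exceeds the mean.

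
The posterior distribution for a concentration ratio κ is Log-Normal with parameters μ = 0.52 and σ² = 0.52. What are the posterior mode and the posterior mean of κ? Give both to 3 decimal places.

MAP: 1.000. Posterior mean: 2.181.

Mode = exp(μ − σ²) = exp(0.00) = 1.000.
Mean = exp(μ + σ²/2) = exp(0.780) = 2.181.
The mean is pulled above the mode by the posterior's right skew.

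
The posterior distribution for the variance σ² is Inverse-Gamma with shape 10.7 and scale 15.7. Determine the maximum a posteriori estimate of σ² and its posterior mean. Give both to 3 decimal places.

MAP = 1.342; posterior mean = 1.619

Mode = β/(α+1) = 15.7/11.7 = 1.342.
Mean = β/(α−1) = 15.7/9.7 = 1.619.
Right-skewed posterior ⇒ mode < mean.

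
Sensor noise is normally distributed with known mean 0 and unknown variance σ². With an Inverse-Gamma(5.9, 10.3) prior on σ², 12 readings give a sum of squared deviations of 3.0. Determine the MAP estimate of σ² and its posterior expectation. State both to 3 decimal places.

MAP: 0.915. Posterior mean: 1.083.

Posterior: Inverse-Gamma(shape = 5.9+12/2 = 11.9, scale = 10.3+3.0/2 = 11.8).
Mode = β/(α+1) = 11.8/12.9 = 0.915.
Mean = β/(α−1) = 11.8/10.9 = 1.083.
Right-skewed posterior ⇒ mode < mean.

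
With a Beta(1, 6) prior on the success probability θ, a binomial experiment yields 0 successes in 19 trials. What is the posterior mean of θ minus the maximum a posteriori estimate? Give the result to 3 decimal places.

Posterior: Beta(1+0, 6+19) = Beta(1, 25).
Since α = 1 ≤ 1 and β > 1, the Beta density is monotone decreasing on [0,1]; the mode is at 0.
Mean = 1/(1+25) = 0.038.
Difference = 0.038 − 0.000 = 0.038.
Right-skewed posterior ⇒ mode < mean.

0.038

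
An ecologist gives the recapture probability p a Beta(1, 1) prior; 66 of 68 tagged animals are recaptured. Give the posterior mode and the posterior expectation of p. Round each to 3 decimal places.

MAP: 0.971. Posterior mean: 0.957.

Posterior: Beta(1+66, 1+2) = Beta(67, 3).
Mode = (67−1)/(67+3−2) = 66/68 = 0.971.
Mean = 67/(67+3) = 67/70 = 0.957.
Left-skewed posterior ⇒ mean < mode.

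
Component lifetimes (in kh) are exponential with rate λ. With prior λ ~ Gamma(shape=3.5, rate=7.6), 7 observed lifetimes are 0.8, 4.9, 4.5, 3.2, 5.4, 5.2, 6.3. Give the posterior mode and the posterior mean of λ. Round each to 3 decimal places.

MAP = 0.251; posterior mean = 0.277

Σ times = 30.3. Posterior: Gamma(shape = 3.5+7 = 10.5, rate = 7.6+30.3 = 37.9).
Mode = (α−1)/β = 9.5/37.9 = 0.251.
Mean = α/β = 10.5/37.9 = 0.277.
Right-skewed posterior ⇒ mode < mean.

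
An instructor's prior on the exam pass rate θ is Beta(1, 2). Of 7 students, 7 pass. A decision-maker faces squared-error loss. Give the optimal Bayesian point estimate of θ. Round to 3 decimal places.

0.800

Posterior: Beta(1+7, 2+0) = Beta(8, 2).
Mode = (8−1)/(8+2−2) = 7/8 = 0.875.
Mean = 8/(8+2) = 8/10 = 0.800.
Squared-error loss ⇒ the optimal estimator is the posterior mean.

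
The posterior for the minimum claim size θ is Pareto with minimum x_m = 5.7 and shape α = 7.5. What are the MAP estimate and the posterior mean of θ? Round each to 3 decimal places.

The Pareto density is strictly decreasing on [x_m, ∞), so the mode is x_m = 5.700.
Mean = α·x_m/(α−1) = 7.5·5.7/6.5 = 6.577.

MAP = 5.700, posterior mean = 6.577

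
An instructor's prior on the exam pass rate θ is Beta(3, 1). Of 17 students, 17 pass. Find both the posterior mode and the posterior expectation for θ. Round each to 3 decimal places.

Posterior: Beta(3+17, 1+0) = Beta(20, 1).
Since β = 1 ≤ 1 and α > 1, the Beta density is monotone increasing on [0,1]; the mode is at 1.
Mean = 20/(20+1) = 0.952.
The mean is pulled below the mode by the posterior's left skew.

θ_MAP = 1.000, E[θ|data] = 0.952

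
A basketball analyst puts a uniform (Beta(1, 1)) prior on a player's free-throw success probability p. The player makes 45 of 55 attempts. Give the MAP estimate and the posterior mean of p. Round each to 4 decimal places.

p_MAP = 0.8182, E[p|data] = 0.8070

Posterior: Beta(1+45, 1+10) = Beta(46, 11).
Mode = (46−1)/(46+11−2) = 45/55 = 0.8182.
With a flat prior the MAP equals the MLE, 45/55.
Mean = 46/(46+11) = 46/57 = 0.8070.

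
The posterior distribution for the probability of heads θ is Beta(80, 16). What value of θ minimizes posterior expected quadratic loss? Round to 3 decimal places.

0.833

Mode = (80−1)/(80+16−2) = 79/94 = 0.840.
Mean = 80/(80+16) = 80/96 = 0.833.
Quadratic loss ⇒ the optimal estimator is the posterior mean.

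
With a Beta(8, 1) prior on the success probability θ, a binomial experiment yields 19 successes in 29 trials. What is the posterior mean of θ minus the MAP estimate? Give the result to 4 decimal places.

Posterior: Beta(8+19, 1+10) = Beta(27, 11).
Mode = (27−1)/(27+11−2) = 26/36 = 0.7222.
Mean = 27/(27+11) = 27/38 = 0.7105.
Difference = 0.7105 − 0.7222 = -0.0117.
Left-skewed posterior ⇒ mean < mode.

-0.0117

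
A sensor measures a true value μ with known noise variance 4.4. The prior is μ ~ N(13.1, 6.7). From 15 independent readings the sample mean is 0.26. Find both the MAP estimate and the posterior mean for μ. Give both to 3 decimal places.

MAP estimate = 0.799, posterior mean = 0.799

Posterior for μ is Normal. Precision-weighted mean: (1/6.7·13.1 + 15/4.4·0.26) / (1/6.7 + 15/4.4) = 0.799.
A Normal posterior is symmetric, so mode = mean.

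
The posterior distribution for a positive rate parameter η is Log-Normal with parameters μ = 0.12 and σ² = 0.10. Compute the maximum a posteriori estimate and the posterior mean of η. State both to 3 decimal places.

maximum a posteriori estimate = 1.020, posterior mean = 1.185

Mode = exp(μ − σ²) = exp(0.02) = 1.020.
Mean = exp(μ + σ²/2) = exp(0.170) = 1.185.
The mean is pulled above the mode by the posterior's right skew.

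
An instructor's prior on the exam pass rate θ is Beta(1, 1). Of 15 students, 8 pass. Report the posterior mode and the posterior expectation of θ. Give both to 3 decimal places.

MAP = 0.533, posterior mean = 0.529

Posterior: Beta(1+8, 1+7) = Beta(9, 8).
Mode = (9−1)/(9+8−2) = 8/15 = 0.533.
With a flat prior the MAP equals the MLE, 8/15.
Mean = 9/(9+8) = 9/17 = 0.529.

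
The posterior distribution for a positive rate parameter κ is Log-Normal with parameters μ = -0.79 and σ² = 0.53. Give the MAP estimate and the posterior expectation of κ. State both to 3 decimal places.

MAP = 0.267, posterior mean = 0.592

Mode = exp(μ − σ²) = exp(-1.32) = 0.267.
Mean = exp(μ + σ²/2) = exp(-0.525) = 0.592.
The posterior is right-skewed, so the mean exceeds the mode.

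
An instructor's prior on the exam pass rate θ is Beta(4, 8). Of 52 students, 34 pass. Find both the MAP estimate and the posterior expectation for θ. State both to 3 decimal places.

MAP = 0.597, posterior mean = 0.594

Posterior: Beta(4+34, 8+18) = Beta(38, 26).
Mode = (38−1)/(38+26−2) = 37/62 = 0.597.
Mean = 38/(38+26) = 38/64 = 0.594.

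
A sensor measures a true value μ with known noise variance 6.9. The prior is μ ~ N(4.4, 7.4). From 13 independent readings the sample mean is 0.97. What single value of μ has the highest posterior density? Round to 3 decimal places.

Posterior for μ is Normal. Precision-weighted mean: (1/7.4·4.4 + 13/6.9·0.97) / (1/7.4 + 13/6.9) = 1.200.
A Normal posterior is symmetric, so mode = mean.
This is the posterior mode — the MAP estimate.

1.200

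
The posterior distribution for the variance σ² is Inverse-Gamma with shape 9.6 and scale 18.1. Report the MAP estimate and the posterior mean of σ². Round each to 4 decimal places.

Mode = β/(α+1) = 18.1/10.6 = 1.7075.
Mean = β/(α−1) = 18.1/8.6 = 2.1047.

MAP = 1.7075, posterior mean = 2.1047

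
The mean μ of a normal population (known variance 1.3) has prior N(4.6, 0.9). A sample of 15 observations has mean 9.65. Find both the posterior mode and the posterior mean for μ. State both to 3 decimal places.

Posterior for μ is Normal. Precision-weighted mean: (1/0.9·4.6 + 15/1.3·9.65) / (1/0.9 + 15/1.3) = 9.206.
A Normal posterior is symmetric, so mode = mean.

MAP = 9.206; posterior mean = 9.206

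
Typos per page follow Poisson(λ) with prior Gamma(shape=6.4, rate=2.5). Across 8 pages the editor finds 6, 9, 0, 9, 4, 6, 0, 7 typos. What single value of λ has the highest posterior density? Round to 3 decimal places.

4.419

Σ counts = 41. Posterior: Gamma(shape = 6.4+41 = 47.4, rate = 2.5+8 = 10.5).
Mode = (α−1)/β = 46.4/10.5 = 4.419.
Mean = α/β = 47.4/10.5 = 4.514.
This is the posterior mode — the MAP estimate.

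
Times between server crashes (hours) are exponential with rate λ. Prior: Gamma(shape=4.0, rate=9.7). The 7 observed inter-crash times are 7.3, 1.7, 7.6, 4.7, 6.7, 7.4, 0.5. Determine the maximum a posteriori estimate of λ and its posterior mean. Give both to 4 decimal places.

λ_MAP = 0.2193, E[λ|data] = 0.2412

Σ times = 35.9. Posterior: Gamma(shape = 4.0+7 = 11.0, rate = 9.7+35.9 = 45.6).
Mode = (α−1)/β = 10.0/45.6 = 0.2193.
Mean = α/β = 11.0/45.6 = 0.2412.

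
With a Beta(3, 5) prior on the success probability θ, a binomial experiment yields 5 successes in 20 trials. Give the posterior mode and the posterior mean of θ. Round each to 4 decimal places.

MAP = 0.2692; posterior mean = 0.2857

Posterior: Beta(3+5, 5+15) = Beta(8, 20).
Mode = (8−1)/(8+20−2) = 7/26 = 0.2692.
Mean = 8/(8+20) = 8/28 = 0.2857.
The posterior is right-skewed, so the mean exceeds the mode.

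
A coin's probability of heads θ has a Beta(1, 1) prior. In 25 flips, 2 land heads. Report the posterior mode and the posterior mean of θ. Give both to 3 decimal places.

Posterior: Beta(1+2, 1+23) = Beta(3, 24).
Mode = (3−1)/(3+24−2) = 2/25 = 0.080.
With a flat prior the MAP equals the MLE, 2/25.
Mean = 3/(3+24) = 3/27 = 0.111.
The posterior is right-skewed, so the mean exceeds the mode.

MAP = 0.080, posterior mean = 0.111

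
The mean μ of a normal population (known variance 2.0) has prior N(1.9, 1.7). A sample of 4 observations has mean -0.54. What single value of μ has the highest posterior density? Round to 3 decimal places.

Posterior for μ is Normal. Precision-weighted mean: (1/1.7·1.9 + 4/2.0·-0.54) / (1/1.7 + 4/2.0) = 0.015.
A Normal posterior is symmetric, so mode = mean.
This is the posterior mode — the MAP estimate.

0.015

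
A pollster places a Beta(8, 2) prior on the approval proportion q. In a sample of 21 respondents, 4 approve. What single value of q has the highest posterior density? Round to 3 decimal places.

Posterior: Beta(8+4, 2+17) = Beta(12, 19).
Mode = (12−1)/(12+19−2) = 11/29 = 0.379.
Mean = 12/(12+19) = 12/31 = 0.387.
This is the posterior mode — the MAP estimate.

0.379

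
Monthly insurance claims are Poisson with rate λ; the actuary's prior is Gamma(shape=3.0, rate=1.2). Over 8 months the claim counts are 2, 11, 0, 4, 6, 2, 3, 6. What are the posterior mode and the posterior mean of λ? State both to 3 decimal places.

Σ counts = 34. Posterior: Gamma(shape = 3.0+34 = 37.0, rate = 1.2+8 = 9.2).
Mode = (α−1)/β = 36.0/9.2 = 3.913.
Mean = α/β = 37.0/9.2 = 4.022.

MAP = 3.913, posterior mean = 4.022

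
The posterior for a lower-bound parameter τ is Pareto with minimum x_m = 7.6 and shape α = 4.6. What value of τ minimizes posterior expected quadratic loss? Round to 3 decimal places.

9.711

The Pareto density is strictly decreasing on [x_m, ∞), so the mode is x_m = 7.600.
Mean = α·x_m/(α−1) = 4.6·7.6/3.6 = 9.711.
Quadratic loss ⇒ the optimal estimator is the posterior mean.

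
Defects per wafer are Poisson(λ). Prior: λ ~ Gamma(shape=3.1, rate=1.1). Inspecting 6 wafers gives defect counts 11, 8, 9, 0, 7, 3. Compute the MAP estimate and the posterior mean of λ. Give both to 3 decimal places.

MAP = 5.648, posterior mean = 5.789

Σ counts = 38. Posterior: Gamma(shape = 3.1+38 = 41.1, rate = 1.1+6 = 7.1).
Mode = (α−1)/β = 40.1/7.1 = 5.648.
Mean = α/β = 41.1/7.1 = 5.789.
Right-skewed posterior ⇒ mode < mean.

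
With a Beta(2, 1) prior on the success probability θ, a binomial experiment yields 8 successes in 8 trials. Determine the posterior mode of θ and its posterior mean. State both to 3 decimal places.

Posterior: Beta(2+8, 1+0) = Beta(10, 1).
Since β = 1 ≤ 1 and α > 1, the Beta density is monotone increasing on [0,1]; the mode is at 1.
Mean = 10/(10+1) = 0.909.

θ_MAP = 1.000, E[θ|data] = 0.909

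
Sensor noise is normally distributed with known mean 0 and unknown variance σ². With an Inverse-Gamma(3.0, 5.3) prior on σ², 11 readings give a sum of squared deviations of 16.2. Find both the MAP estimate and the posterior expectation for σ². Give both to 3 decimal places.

σ²_MAP = 1.411, E[σ²|data] = 1.787

Posterior: Inverse-Gamma(shape = 3.0+11/2 = 8.5, scale = 5.3+16.2/2 = 13.4).
Mode = β/(α+1) = 13.4/9.5 = 1.411.
Mean = β/(α−1) = 13.4/7.5 = 1.787.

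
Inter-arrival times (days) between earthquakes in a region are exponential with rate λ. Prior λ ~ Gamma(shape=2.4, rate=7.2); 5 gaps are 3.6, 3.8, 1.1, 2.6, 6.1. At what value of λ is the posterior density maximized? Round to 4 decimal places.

0.2623

Σ times = 17.2. Posterior: Gamma(shape = 2.4+5 = 7.4, rate = 7.2+17.2 = 24.4).
Mode = (α−1)/β = 6.4/24.4 = 0.2623.
Mean = α/β = 7.4/24.4 = 0.3033.
This is the posterior mode — the MAP estimate.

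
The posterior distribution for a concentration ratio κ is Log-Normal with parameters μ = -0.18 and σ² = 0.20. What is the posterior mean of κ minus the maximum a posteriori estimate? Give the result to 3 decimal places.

0.239

Mode = exp(μ − σ²) = exp(-0.38) = 0.684.
Mean = exp(μ + σ²/2) = exp(-0.080) = 0.923.
Difference = 0.923 − 0.684 = 0.239.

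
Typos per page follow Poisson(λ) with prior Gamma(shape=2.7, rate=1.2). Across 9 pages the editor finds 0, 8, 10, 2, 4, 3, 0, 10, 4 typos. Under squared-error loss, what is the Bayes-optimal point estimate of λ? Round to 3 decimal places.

4.284

Σ counts = 41. Posterior: Gamma(shape = 2.7+41 = 43.7, rate = 1.2+9 = 10.2).
Mode = (α−1)/β = 42.7/10.2 = 4.186.
Mean = α/β = 43.7/10.2 = 4.284.
Squared-error loss ⇒ the optimal estimator is the posterior mean.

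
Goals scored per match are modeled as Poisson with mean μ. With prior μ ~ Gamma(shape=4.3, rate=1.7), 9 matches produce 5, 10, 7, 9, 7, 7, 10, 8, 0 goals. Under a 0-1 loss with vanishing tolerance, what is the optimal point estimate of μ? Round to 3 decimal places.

6.196

Σ counts = 63. Posterior: Gamma(shape = 4.3+63 = 67.3, rate = 1.7+9 = 10.7).
Mode = (α−1)/β = 66.3/10.7 = 6.196.
Mean = α/β = 67.3/10.7 = 6.290.
This is the posterior mode — the MAP estimate.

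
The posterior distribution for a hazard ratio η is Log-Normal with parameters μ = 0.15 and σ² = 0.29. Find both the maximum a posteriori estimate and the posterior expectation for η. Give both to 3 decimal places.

Mode = exp(μ − σ²) = exp(-0.14) = 0.869.
Mean = exp(μ + σ²/2) = exp(0.295) = 1.343.
The posterior is right-skewed, so the mean exceeds the mode.

η_MAP = 0.869, E[η|data] = 1.343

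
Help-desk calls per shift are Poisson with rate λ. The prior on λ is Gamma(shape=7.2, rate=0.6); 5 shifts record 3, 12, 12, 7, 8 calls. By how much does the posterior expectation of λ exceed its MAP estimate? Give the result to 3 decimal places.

Σ counts = 42. Posterior: Gamma(shape = 7.2+42 = 49.2, rate = 0.6+5 = 5.6).
Mode = (α−1)/β = 48.2/5.6 = 8.607.
Mean = α/β = 49.2/5.6 = 8.786.
Difference = 8.786 − 8.607 = 0.179.
Mean > mode: the posterior has a right tail.

0.179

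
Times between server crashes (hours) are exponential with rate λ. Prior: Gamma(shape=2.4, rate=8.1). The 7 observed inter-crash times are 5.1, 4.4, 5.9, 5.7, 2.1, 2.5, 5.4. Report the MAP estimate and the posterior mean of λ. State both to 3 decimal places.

MAP estimate = 0.214, posterior mean = 0.240

Σ times = 31.1. Posterior: Gamma(shape = 2.4+7 = 9.4, rate = 8.1+31.1 = 39.2).
Mode = (α−1)/β = 8.4/39.2 = 0.214.
Mean = α/β = 9.4/39.2 = 0.240.
The posterior is right-skewed, so the mean exceeds the mode.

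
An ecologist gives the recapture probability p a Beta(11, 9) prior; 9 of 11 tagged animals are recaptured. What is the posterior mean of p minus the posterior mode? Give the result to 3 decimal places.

-0.010

Posterior: Beta(11+9, 9+2) = Beta(20, 11).
Mode = (20−1)/(20+11−2) = 19/29 = 0.655.
Mean = 20/(20+11) = 20/31 = 0.645.
Difference = 0.645 − 0.655 = -0.010.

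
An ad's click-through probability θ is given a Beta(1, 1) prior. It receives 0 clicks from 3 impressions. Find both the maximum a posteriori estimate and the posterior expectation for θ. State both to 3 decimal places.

MAP = 0.000, posterior mean = 0.200

Posterior: Beta(1+0, 1+3) = Beta(1, 4).
Since α = 1 ≤ 1 and β > 1, the Beta density is monotone decreasing on [0,1]; the mode is at 0.
Mean = 1/(1+4) = 0.200.
The mean is pulled above the mode by the posterior's right skew.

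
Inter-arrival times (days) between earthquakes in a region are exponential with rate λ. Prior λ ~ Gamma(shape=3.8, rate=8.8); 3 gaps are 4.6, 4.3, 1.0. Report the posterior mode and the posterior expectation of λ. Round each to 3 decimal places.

λ_MAP = 0.310, E[λ|data] = 0.364

Σ times = 9.9. Posterior: Gamma(shape = 3.8+3 = 6.8, rate = 8.8+9.9 = 18.7).
Mode = (α−1)/β = 5.8/18.7 = 0.310.
Mean = α/β = 6.8/18.7 = 0.364.
Right-skewed posterior ⇒ mode < mean.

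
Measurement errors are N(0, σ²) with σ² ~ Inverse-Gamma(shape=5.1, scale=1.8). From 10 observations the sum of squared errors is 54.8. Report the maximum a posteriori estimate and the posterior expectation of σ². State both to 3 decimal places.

Posterior: Inverse-Gamma(shape = 5.1+10/2 = 10.1, scale = 1.8+54.8/2 = 29.2).
Mode = β/(α+1) = 29.2/11.1 = 2.631.
Mean = β/(α−1) = 29.2/9.1 = 3.209.

MAP = 2.631; posterior mean = 3.209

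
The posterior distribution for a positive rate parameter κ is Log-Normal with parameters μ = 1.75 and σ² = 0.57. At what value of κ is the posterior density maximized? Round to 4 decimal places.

Mode = exp(μ − σ²) = exp(1.18) = 3.2544.
Mean = exp(μ + σ²/2) = exp(2.035) = 7.6523.
This is the posterior mode — the MAP estimate.

3.2544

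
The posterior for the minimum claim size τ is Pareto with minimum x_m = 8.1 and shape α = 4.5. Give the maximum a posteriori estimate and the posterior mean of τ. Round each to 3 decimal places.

The Pareto density is strictly decreasing on [x_m, ∞), so the mode is x_m = 8.100.
Mean = α·x_m/(α−1) = 4.5·8.1/3.5 = 10.414.

MAP = 8.100, posterior mean = 10.414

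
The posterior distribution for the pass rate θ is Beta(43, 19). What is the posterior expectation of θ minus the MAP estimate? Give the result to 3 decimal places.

Mode = (43−1)/(43+19−2) = 42/60 = 0.700.
Mean = 43/(43+19) = 43/62 = 0.694.
Difference = 0.694 − 0.700 = -0.006.

-0.006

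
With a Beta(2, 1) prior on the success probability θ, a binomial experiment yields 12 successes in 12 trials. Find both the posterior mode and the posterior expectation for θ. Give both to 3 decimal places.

θ_MAP = 1.000, E[θ|data] = 0.933

Posterior: Beta(2+12, 1+0) = Beta(14, 1).
Since β = 1 ≤ 1 and α > 1, the Beta density is monotone increasing on [0,1]; the mode is at 1.
Mean = 14/(14+1) = 0.933.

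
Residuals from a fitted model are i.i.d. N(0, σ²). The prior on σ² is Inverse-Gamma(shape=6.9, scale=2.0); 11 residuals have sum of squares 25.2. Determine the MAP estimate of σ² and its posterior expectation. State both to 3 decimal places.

Posterior: Inverse-Gamma(shape = 6.9+11/2 = 12.4, scale = 2.0+25.2/2 = 14.6).
Mode = β/(α+1) = 14.6/13.4 = 1.090.
Mean = β/(α−1) = 14.6/11.4 = 1.281.

MAP = 1.090; posterior mean = 1.281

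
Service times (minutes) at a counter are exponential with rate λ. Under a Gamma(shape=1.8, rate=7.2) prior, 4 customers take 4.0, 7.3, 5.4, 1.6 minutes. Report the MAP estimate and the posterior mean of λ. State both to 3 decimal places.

Σ times = 18.3. Posterior: Gamma(shape = 1.8+4 = 5.8, rate = 7.2+18.3 = 25.5).
Mode = (α−1)/β = 4.8/25.5 = 0.188.
Mean = α/β = 5.8/25.5 = 0.227.

MAP estimate = 0.188, posterior mean = 0.227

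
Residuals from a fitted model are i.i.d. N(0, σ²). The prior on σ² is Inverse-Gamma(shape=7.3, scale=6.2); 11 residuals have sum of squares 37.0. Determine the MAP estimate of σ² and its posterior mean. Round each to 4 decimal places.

MAP estimate = 1.7899, posterior mean = 2.0932

Posterior: Inverse-Gamma(shape = 7.3+11/2 = 12.8, scale = 6.2+37.0/2 = 24.7).
Mode = β/(α+1) = 24.7/13.8 = 1.7899.
Mean = β/(α−1) = 24.7/11.8 = 2.0932.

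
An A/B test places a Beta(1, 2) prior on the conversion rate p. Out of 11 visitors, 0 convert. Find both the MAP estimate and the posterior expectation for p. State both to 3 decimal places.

Posterior: Beta(1+0, 2+11) = Beta(1, 13).
Since α = 1 ≤ 1 and β > 1, the Beta density is monotone decreasing on [0,1]; the mode is at 0.
Mean = 1/(1+13) = 0.071.

MAP estimate = 0.000, posterior expectation = 0.071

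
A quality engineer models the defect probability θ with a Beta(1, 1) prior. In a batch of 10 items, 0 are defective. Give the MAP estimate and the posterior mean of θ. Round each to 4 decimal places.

Posterior: Beta(1+0, 1+10) = Beta(1, 11).
Since α = 1 ≤ 1 and β > 1, the Beta density is monotone decreasing on [0,1]; the mode is at 0.
Mean = 1/(1+11) = 0.0833.

MAP = 0.0000; posterior mean = 0.0833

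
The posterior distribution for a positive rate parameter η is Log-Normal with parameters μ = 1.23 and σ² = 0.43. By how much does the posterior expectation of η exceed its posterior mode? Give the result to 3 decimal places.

2.016

Mode = exp(μ − σ²) = exp(0.80) = 2.226.
Mean = exp(μ + σ²/2) = exp(1.445) = 4.242.
Difference = 4.242 − 2.226 = 2.016.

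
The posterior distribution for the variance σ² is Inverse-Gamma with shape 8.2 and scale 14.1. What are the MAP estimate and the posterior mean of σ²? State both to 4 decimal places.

Mode = β/(α+1) = 14.1/9.2 = 1.5326.
Mean = β/(α−1) = 14.1/7.2 = 1.9583.
Mean > mode: the posterior has a right tail.

MAP = 1.5326, posterior mean = 1.9583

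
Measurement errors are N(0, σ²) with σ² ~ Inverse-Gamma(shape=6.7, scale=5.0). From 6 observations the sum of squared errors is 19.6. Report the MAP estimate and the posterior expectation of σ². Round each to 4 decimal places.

MAP estimate = 1.3832, posterior expectation = 1.7011

Posterior: Inverse-Gamma(shape = 6.7+6/2 = 9.7, scale = 5.0+19.6/2 = 14.8).
Mode = β/(α+1) = 14.8/10.7 = 1.3832.
Mean = β/(α−1) = 14.8/8.7 = 1.7011.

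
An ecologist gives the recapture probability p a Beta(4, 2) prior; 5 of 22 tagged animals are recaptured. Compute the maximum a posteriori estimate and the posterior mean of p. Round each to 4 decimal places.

maximum a posteriori estimate = 0.3077, posterior mean = 0.3214

Posterior: Beta(4+5, 2+17) = Beta(9, 19).
Mode = (9−1)/(9+19−2) = 8/26 = 0.3077.
Mean = 9/(9+19) = 9/28 = 0.3214.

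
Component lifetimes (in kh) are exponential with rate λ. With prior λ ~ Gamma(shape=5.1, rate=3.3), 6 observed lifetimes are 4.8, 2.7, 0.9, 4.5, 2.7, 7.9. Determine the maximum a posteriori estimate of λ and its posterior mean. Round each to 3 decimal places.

MAP = 0.377; posterior mean = 0.414

Σ times = 23.5. Posterior: Gamma(shape = 5.1+6 = 11.1, rate = 3.3+23.5 = 26.8).
Mode = (α−1)/β = 10.1/26.8 = 0.377.
Mean = α/β = 11.1/26.8 = 0.414.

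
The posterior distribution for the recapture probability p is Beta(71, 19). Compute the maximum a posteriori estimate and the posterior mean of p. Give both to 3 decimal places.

MAP = 0.795; posterior mean = 0.789

Mode = (71−1)/(71+19−2) = 70/88 = 0.795.
Mean = 71/(71+19) = 71/90 = 0.789.
Left-skewed posterior ⇒ mean < mode.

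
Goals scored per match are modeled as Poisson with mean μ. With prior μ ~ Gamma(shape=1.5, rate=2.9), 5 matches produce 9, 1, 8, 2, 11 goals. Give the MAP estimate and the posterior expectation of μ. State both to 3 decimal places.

MAP estimate = 3.987, posterior expectation = 4.114

Σ counts = 31. Posterior: Gamma(shape = 1.5+31 = 32.5, rate = 2.9+5 = 7.9).
Mode = (α−1)/β = 31.5/7.9 = 3.987.
Mean = α/β = 32.5/7.9 = 4.114.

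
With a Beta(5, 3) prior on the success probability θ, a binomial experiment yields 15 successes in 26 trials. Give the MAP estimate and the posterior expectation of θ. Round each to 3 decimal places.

Posterior: Beta(5+15, 3+11) = Beta(20, 14).
Mode = (20−1)/(20+14−2) = 19/32 = 0.594.
Mean = 20/(20+14) = 20/34 = 0.588.
Left-skewed posterior ⇒ mean < mode.

MAP = 0.594; posterior mean = 0.588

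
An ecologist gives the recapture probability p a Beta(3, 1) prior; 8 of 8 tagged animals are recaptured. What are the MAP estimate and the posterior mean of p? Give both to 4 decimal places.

p_MAP = 1.0000, E[p|data] = 0.9167

Posterior: Beta(3+8, 1+0) = Beta(11, 1).
Since β = 1 ≤ 1 and α > 1, the Beta density is monotone increasing on [0,1]; the mode is at 1.
Mean = 11/(11+1) = 0.9167.
Mode > mean: the posterior has a left tail.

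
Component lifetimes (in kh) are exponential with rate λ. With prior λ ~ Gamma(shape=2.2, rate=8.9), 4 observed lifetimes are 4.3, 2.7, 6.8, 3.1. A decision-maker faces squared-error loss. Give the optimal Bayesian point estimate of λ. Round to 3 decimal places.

0.240

Σ times = 16.9. Posterior: Gamma(shape = 2.2+4 = 6.2, rate = 8.9+16.9 = 25.8).
Mode = (α−1)/β = 5.2/25.8 = 0.202.
Mean = α/β = 6.2/25.8 = 0.240.
Squared-error loss ⇒ the optimal estimator is the posterior mean.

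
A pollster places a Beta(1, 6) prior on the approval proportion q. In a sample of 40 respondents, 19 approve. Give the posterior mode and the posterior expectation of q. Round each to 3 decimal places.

Posterior: Beta(1+19, 6+21) = Beta(20, 27).
Mode = (20−1)/(20+27−2) = 19/45 = 0.422.
Mean = 20/(20+27) = 20/47 = 0.426.

MAP = 0.422, posterior mean = 0.426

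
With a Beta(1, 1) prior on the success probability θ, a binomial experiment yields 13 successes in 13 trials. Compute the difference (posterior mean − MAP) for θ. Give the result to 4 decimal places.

Posterior: Beta(1+13, 1+0) = Beta(14, 1).
Since β = 1 ≤ 1 and α > 1, the Beta density is monotone increasing on [0,1]; the mode is at 1.
Mean = 14/(14+1) = 0.9333.
Difference = 0.9333 − 1.0000 = -0.0667.
The posterior is left-skewed, so the mode exceeds the mean.

-0.0667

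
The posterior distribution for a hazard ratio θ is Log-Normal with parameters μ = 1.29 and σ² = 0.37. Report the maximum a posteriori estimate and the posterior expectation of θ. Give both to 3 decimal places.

MAP = 2.509; posterior mean = 4.371

Mode = exp(μ − σ²) = exp(0.92) = 2.509.
Mean = exp(μ + σ²/2) = exp(1.475) = 4.371.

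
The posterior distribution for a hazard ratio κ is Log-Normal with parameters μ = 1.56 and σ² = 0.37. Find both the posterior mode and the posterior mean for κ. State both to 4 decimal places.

Mode = exp(μ − σ²) = exp(1.19) = 3.2871.
Mean = exp(μ + σ²/2) = exp(1.745) = 5.7259.
The mean is pulled above the mode by the posterior's right skew.

κ_MAP = 3.2871, E[κ|data] = 5.7259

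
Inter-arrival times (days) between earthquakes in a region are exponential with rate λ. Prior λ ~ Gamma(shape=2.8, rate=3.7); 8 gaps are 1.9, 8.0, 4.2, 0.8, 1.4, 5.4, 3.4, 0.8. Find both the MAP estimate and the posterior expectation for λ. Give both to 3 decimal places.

Σ times = 25.9. Posterior: Gamma(shape = 2.8+8 = 10.8, rate = 3.7+25.9 = 29.6).
Mode = (α−1)/β = 9.8/29.6 = 0.331.
Mean = α/β = 10.8/29.6 = 0.365.

MAP estimate = 0.331, posterior expectation = 0.365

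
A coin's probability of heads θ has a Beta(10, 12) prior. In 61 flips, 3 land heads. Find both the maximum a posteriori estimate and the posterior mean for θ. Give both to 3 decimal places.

Posterior: Beta(10+3, 12+58) = Beta(13, 70).
Mode = (13−1)/(13+70−2) = 12/81 = 0.148.
Mean = 13/(13+70) = 13/83 = 0.157.
The posterior is right-skewed, so the mean exceeds the mode.

MAP = 0.148; posterior mean = 0.157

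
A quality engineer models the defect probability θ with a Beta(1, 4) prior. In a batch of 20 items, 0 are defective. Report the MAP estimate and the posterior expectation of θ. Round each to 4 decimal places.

Posterior: Beta(1+0, 4+20) = Beta(1, 24).
Since α = 1 ≤ 1 and β > 1, the Beta density is monotone decreasing on [0,1]; the mode is at 0.
Mean = 1/(1+24) = 0.0400.
The mean is pulled above the mode by the posterior's right skew.

MAP estimate = 0.0000, posterior expectation = 0.0400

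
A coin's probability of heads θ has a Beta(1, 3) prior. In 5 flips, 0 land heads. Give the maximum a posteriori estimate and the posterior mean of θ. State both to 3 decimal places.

MAP: 0.000. Posterior mean: 0.111.

Posterior: Beta(1+0, 3+5) = Beta(1, 8).
Since α = 1 ≤ 1 and β > 1, the Beta density is monotone decreasing on [0,1]; the mode is at 0.
Mean = 1/(1+8) = 0.111.
Right-skewed posterior ⇒ mode < mean.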